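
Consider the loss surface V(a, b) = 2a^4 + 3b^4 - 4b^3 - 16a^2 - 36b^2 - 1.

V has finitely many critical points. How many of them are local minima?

V separates as a function of a plus a function of b, so ∇V=0 decouples.
∂V/∂a = 8a(a - 2)(a + 2) = 0 at a ∈ {-2, 0, 2}; ∂V/∂b = 12b(b - 3)(b + 2) = 0 at b ∈ {-2, 0, 3}.
The Hessian is diagonal: diag(V_aa, V_bb). Second derivatives: V_aa(-2)=64, V_aa(0)=-32, V_aa(2)=64; V_bb(-2)=120, V_bb(0)=-72, V_bb(3)=180.
Local minima occur where both diagonal entries positive: (-2, -2), (-2, 3), (2, -2), (2, 3). Count: 4.

4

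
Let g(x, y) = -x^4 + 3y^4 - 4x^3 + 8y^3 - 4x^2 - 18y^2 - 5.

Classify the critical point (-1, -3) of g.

The mixed partial ∂²g/∂x∂y is 0, so the Hessian at any point is diag(g_xx, g_yy) = diag(-4(3x^2 + 6x + 2), 12(3y^2 + 4y - 3)).
At (-1, -3): H = diag(4, 144).
Both eigenvalues are positive, so H is positive definite: a local minimum.

local minimum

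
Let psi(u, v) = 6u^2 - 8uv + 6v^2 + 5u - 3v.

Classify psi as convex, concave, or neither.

convex

psi is quadratic, so its Hessian is the constant matrix H = [[12, -8], [-8, 12]].
det(H) = 80, tr(H) = 24.
det(H) > 0 and tr(H) > 0, so H is positive definite everywhere: convex.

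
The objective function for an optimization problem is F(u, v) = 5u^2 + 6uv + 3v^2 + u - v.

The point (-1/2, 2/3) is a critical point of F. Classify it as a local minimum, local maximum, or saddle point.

The Hessian of F is constant: H = [[10, 6], [6, 6]].
det(H) = 10·6 − 6² = 24.
det(H) > 0 and tr(H) = 16 > 0, so H is positive definite and the point is a local minimum.

local minimum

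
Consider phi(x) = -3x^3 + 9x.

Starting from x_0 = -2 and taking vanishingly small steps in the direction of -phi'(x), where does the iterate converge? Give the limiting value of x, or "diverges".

-1

phi'(x) = -9(x - 1)(x + 1), so phi'(-2) = -27.
Gradient descent moves in the -phi' direction, i.e. x is increasing.
The nearest critical point in that direction is x = -1, where phi'' = 18 > 0 (a local minimum). The iterate converges there.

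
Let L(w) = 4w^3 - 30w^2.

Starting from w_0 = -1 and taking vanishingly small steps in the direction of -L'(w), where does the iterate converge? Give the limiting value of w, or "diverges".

L'(w) = 12w(w - 5), so L'(-1) = 72.
Gradient descent moves in the -L' direction, i.e. w is decreasing.
There is no critical point below w=-1, and L' keeps the same sign, so the iterate runs off to −∞.

diverges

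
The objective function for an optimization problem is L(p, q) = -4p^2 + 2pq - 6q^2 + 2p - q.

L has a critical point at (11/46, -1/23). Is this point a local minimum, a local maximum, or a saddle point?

The Hessian of L is constant: H = [[-8, 2], [2, -12]].
det(H) = (-8)·(-12) − 2² = 92.
det(H) > 0 and tr(H) = -20 < 0, so H is negative definite and the point is a local maximum.

local maximum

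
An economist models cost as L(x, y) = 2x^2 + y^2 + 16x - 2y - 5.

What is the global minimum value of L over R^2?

L(x,y) separates as P(x) + Q(y) − 5, so its minimum is min P + min Q − 5.
P'(x) = 4x + 16 vanishes at x ∈ {-4}; Q'(y) = 2y - 2 vanishes at y ∈ {1}.
Local minima of P (where P''>0): P(-4)=-32. Local minima of Q: Q(1)=-1.
So the global minimum of L is P(-4) + Q(1) − 5 = -32 − 1 − 5 = -38, attained at (-4, 1).

-38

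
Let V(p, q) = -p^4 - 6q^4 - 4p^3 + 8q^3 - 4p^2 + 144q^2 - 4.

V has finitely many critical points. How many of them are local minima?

1

V separates as a function of p plus a function of q, so ∇V=0 decouples.
∂V/∂p = -4p(p + 1)(p + 2) = 0 at p ∈ {-2, -1, 0}; ∂V/∂q = -24q(q - 4)(q + 3) = 0 at q ∈ {-3, 0, 4}.
The Hessian is diagonal: diag(V_pp, V_qq). Second derivatives: V_pp(-2)=-8, V_pp(-1)=4, V_pp(0)=-8; V_qq(-3)=-504, V_qq(0)=288, V_qq(4)=-672.
Local minima occur where both diagonal entries positive: (-1, 0). Count: 1.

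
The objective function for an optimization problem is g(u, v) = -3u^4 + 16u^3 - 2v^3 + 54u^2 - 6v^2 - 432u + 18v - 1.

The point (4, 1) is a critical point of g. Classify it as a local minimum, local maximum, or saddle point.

The mixed partial ∂²g/∂u∂v is 0, so the Hessian at any point is diag(g_uu, g_vv) = diag(12(-3u^2 + 8u + 9), -12(v + 1)).
At (4, 1): H = diag(-84, -24).
Both eigenvalues are negative, so H is negative definite: a local maximum.

local maximum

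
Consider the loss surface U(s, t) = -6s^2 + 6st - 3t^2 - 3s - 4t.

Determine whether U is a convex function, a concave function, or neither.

concave

U is quadratic, so its Hessian is the constant matrix H = [[-12, 6], [6, -6]].
det(H) = 36, tr(H) = -18.
det(H) > 0 and tr(H) < 0, so H is negative definite everywhere: concave.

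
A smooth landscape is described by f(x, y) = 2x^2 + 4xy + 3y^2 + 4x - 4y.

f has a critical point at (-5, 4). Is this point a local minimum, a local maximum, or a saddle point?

local minimum

The Hessian of f is constant: H = [[4, 4], [4, 6]].
det(H) = 4·6 − 4² = 8.
det(H) > 0 and tr(H) = 10 > 0, so H is positive definite and the point is a local minimum.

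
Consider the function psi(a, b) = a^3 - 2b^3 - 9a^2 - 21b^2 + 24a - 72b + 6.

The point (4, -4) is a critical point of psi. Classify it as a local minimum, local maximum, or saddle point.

The mixed partial ∂²psi/∂a∂b is 0, so the Hessian at any point is diag(psi_aa, psi_bb) = diag(6(a - 3), -6(2b + 7)).
At (4, -4): H = diag(6, 6).
Both eigenvalues are positive, so H is positive definite: a local minimum.

local minimum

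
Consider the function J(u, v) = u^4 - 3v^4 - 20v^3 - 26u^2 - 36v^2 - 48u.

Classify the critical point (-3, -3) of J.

The mixed partial ∂²J/∂u∂v is 0, so the Hessian at any point is diag(J_uu, J_vv) = diag(4(3u^2 - 13), -12(3v^2 + 10v + 6)).
At (-3, -3): H = diag(56, -36).
The eigenvalues have opposite signs, so H is indefinite: a saddle point.

saddle point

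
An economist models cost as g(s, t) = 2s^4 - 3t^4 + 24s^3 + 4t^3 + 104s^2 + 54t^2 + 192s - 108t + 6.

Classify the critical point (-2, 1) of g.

The mixed partial ∂²g/∂s∂t is 0, so the Hessian at any point is diag(g_ss, g_tt) = diag(8(3s^2 + 18s + 26), 12(-3t^2 + 2t + 9)).
At (-2, 1): H = diag(16, 96).
Both eigenvalues are positive, so H is positive definite: a local minimum.

local minimum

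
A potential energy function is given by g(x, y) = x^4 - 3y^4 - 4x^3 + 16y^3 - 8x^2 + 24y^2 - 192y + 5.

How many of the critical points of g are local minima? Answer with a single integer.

g separates as a function of x plus a function of y, so ∇g=0 decouples.
∂g/∂x = 4x(x - 4)(x + 1) = 0 at x ∈ {-1, 0, 4}; ∂g/∂y = -12(y - 4)(y - 2)(y + 2) = 0 at y ∈ {-2, 2, 4}.
The Hessian is diagonal: diag(g_xx, g_yy). Second derivatives: g_xx(-1)=20, g_xx(0)=-16, g_xx(4)=80; g_yy(-2)=-288, g_yy(2)=96, g_yy(4)=-144.
Local minima occur where both diagonal entries positive: (-1, 2), (4, 2). Count: 2.

2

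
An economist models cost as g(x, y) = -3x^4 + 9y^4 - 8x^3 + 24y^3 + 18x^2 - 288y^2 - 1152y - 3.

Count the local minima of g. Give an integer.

2

g separates as a function of x plus a function of y, so ∇g=0 decouples.
∂g/∂x = -12x(x - 1)(x + 3) = 0 at x ∈ {-3, 0, 1}; ∂g/∂y = 36(y - 4)(y + 2)(y + 4) = 0 at y ∈ {-4, -2, 4}.
The Hessian is diagonal: diag(g_xx, g_yy). Second derivatives: g_xx(-3)=-144, g_xx(0)=36, g_xx(1)=-48; g_yy(-4)=576, g_yy(-2)=-432, g_yy(4)=1728.
Local minima occur where both diagonal entries positive: (0, -4), (0, 4). Count: 2.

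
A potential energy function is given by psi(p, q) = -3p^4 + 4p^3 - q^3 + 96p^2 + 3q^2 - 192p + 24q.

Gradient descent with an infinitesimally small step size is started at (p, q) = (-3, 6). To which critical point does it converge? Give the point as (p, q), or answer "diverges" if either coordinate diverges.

psi is separable, so gradient descent decouples: p follows -∂psi/∂p, q follows -∂psi/∂q.
∂psi/∂p = -12(p - 4)(p - 1)(p + 4); at p=-3 this is -336, so p increases.
∂psi/∂q = -3(q - 4)(q + 2); at q=6 this is -48, so q increases.
The q-coordinate has no critical point in that direction and runs off to infinity.

diverges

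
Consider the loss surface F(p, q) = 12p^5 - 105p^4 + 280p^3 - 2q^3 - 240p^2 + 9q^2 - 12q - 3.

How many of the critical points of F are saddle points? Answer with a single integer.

4

F separates as a function of p plus a function of q, so ∇F=0 decouples.
∂F/∂p = 60p(p - 4)(p - 2)(p - 1) = 0 at p ∈ {0, 1, 2, 4}; ∂F/∂q = -6(q - 2)(q - 1) = 0 at q ∈ {1, 2}.
The Hessian is diagonal: diag(F_pp, F_qq). Second derivatives: F_pp(0)=-480, F_pp(1)=180, F_pp(2)=-240, F_pp(4)=1440; F_qq(1)=6, F_qq(2)=-6.
Saddle points occur where the two diagonal entries have opposite signs: (0, 1), (1, 2), (2, 1), (4, 2). Count: 4.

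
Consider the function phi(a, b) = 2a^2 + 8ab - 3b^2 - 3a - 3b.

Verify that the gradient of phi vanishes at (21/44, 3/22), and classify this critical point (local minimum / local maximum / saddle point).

saddle point

∇phi = (4a + 8b - 3, 8a - 6b - 3); substituting (21/44, 3/22) gives ∇phi = (0, 0), so (21/44, 3/22) is indeed a critical point.
The Hessian of phi is constant: H = [[4, 8], [8, -6]].
det(H) = 4·(-6) − 8² = -88.
Since det(H) < 0, H is indefinite and the critical point is a saddle point.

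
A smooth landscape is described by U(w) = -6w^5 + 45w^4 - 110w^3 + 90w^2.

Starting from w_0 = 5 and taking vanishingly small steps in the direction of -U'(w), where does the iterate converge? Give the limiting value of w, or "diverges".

U'(w) = -30w(w - 3)(w - 2)(w - 1), so U'(5) = -3600.
Gradient descent moves in the -U' direction, i.e. w is increasing.
There is no critical point above w=5, and U' keeps the same sign, so the iterate runs off to +∞.

diverges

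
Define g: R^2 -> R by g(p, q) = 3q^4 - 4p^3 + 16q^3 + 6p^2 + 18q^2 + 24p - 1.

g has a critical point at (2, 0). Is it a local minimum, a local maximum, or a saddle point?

The mixed partial ∂²g/∂p∂q is 0, so the Hessian at any point is diag(g_pp, g_qq) = diag(12(-2p + 1), 12(3q^2 + 8q + 3)).
At (2, 0): H = diag(-36, 36).
The eigenvalues have opposite signs, so H is indefinite: a saddle point.

saddle point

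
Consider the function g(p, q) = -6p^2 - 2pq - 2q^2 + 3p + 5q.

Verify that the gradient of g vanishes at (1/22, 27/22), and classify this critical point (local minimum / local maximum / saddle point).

∇g = (-12p - 2q + 3, -2p - 4q + 5); substituting (1/22, 27/22) gives ∇g = (0, 0), so (1/22, 27/22) is indeed a critical point.
The Hessian of g is constant: H = [[-12, -2], [-2, -4]].
det(H) = (-12)·(-4) − (-2)² = 44.
det(H) > 0 and tr(H) = -16 < 0, so H is negative definite and the point is a local maximum.

local maximum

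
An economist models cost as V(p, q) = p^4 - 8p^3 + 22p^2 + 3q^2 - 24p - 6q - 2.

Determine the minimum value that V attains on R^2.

-14

V(p,q) separates as A(p) + B(q) − 2, so its minimum is min A + min B − 2.
A'(p) = 4(p - 3)(p - 2)(p - 1) vanishes at p ∈ {1, 2, 3}; B'(q) = 6q - 6 vanishes at q ∈ {1}.
Local minima of A (where A''>0): A(1)=-9, A(3)=-9. Local minima of B: B(1)=-3.
So the global minimum of V is A(1) + B(1) − 2 = -9 − 3 − 2 = -14, attained at (1, 1).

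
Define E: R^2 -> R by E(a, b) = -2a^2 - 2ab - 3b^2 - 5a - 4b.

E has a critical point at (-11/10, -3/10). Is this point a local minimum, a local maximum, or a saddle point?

The Hessian of E is constant: H = [[-4, -2], [-2, -6]].
det(H) = (-4)·(-6) − (-2)² = 20.
det(H) > 0 and tr(H) = -10 < 0, so H is negative definite and the point is a local maximum.

local maximum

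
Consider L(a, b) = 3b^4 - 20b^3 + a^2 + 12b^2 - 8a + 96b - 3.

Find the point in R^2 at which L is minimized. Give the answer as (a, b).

L(a,b) separates as P(a) + Q(b) − 3, so its minimum is min P + min Q − 3.
P'(a) = 2a - 8 vanishes at a ∈ {4}; Q'(b) = 12(b - 4)(b - 2)(b + 1) vanishes at b ∈ {-1, 2, 4}.
Local minima of P (where P''>0): P(4)=-16. Local minima of Q: Q(-1)=-61, Q(4)=64.
So the global minimum of L is P(4) + Q(-1) − 3 = -16 − 61 − 3 = -80, attained at (4, -1).

(4, -1)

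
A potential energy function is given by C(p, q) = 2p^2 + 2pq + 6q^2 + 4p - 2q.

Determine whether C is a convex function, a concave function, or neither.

convex

C is quadratic, so its Hessian is the constant matrix H = [[4, 2], [2, 12]].
det(H) = 44, tr(H) = 16.
det(H) > 0 and tr(H) > 0, so H is positive definite everywhere: convex.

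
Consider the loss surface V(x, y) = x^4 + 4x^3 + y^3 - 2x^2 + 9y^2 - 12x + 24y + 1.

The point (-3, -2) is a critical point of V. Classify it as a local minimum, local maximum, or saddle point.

The mixed partial ∂²V/∂x∂y is 0, so the Hessian at any point is diag(V_xx, V_yy) = diag(4(3x^2 + 6x - 1), 6(y + 3)).
At (-3, -2): H = diag(32, 6).
Both eigenvalues are positive, so H is positive definite: a local minimum.

local minimum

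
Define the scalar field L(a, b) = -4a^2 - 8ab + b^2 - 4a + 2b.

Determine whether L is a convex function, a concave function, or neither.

neither

L is quadratic, so its Hessian is the constant matrix H = [[-8, -8], [-8, 2]].
det(H) = -80, tr(H) = -6.
det(H) < 0, so H is indefinite: neither convex nor concave.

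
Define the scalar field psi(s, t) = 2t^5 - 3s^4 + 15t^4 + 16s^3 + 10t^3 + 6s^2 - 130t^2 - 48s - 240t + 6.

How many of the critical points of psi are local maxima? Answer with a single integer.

psi separates as a function of s plus a function of t, so ∇psi=0 decouples.
∂psi/∂s = -12(s - 4)(s - 1)(s + 1) = 0 at s ∈ {-1, 1, 4}; ∂psi/∂t = 10(t - 2)(t + 1)(t + 3)(t + 4) = 0 at t ∈ {-4, -3, -1, 2}.
The Hessian is diagonal: diag(psi_ss, psi_tt). Second derivatives: psi_ss(-1)=-120, psi_ss(1)=72, psi_ss(4)=-180; psi_tt(-4)=-180, psi_tt(-3)=100, psi_tt(-1)=-180, psi_tt(2)=900.
Local maxima occur where both diagonal entries negative: (-1, -4), (-1, -1), (4, -4), (4, -1). Count: 4.

4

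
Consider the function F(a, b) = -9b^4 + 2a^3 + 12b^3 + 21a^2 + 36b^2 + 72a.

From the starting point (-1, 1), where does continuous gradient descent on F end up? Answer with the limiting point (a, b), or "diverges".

(-3, 0)

F is separable, so gradient descent decouples: a follows -∂F/∂a, b follows -∂F/∂b.
∂F/∂a = 6(a + 3)(a + 4); at a=-1 this is 36, so a decreases.
∂F/∂b = -36b(b - 2)(b + 1); at b=1 this is 72, so b decreases.
a converges to its nearest critical value -3 (a local min of the a-part); b converges to 0. The iterate converges to (-3, 0).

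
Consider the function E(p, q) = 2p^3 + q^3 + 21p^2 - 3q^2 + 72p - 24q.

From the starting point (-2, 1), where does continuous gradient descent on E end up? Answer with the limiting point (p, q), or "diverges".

(-3, 4)

E is separable, so gradient descent decouples: p follows -∂E/∂p, q follows -∂E/∂q.
∂E/∂p = 6(p + 3)(p + 4); at p=-2 this is 12, so p decreases.
∂E/∂q = 3(q - 4)(q + 2); at q=1 this is -27, so q increases.
p converges to its nearest critical value -3 (a local min of the p-part); q converges to 4. The iterate converges to (-3, 4).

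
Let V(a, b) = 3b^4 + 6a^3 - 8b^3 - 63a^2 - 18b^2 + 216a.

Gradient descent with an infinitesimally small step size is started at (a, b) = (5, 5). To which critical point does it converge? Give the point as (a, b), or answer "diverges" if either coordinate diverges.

V is separable, so gradient descent decouples: a follows -∂V/∂a, b follows -∂V/∂b.
∂V/∂a = 18(a - 4)(a - 3); at a=5 this is 36, so a decreases.
∂V/∂b = 12b(b - 3)(b + 1); at b=5 this is 720, so b decreases.
a converges to its nearest critical value 4 (a local min of the a-part); b converges to 3. The iterate converges to (4, 3).

(4, 3)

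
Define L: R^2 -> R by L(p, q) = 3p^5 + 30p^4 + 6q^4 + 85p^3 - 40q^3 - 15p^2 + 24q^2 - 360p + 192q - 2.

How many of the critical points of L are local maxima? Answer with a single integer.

2

L separates as a function of p plus a function of q, so ∇L=0 decouples.
∂L/∂p = 15(p - 1)(p + 2)(p + 3)(p + 4) = 0 at p ∈ {-4, -3, -2, 1}; ∂L/∂q = 24(q - 4)(q - 2)(q + 1) = 0 at q ∈ {-1, 2, 4}.
The Hessian is diagonal: diag(L_pp, L_qq). Second derivatives: L_pp(-4)=-150, L_pp(-3)=60, L_pp(-2)=-90, L_pp(1)=900; L_qq(-1)=360, L_qq(2)=-144, L_qq(4)=240.
Local maxima occur where both diagonal entries negative: (-4, 2), (-2, 2). Count: 2.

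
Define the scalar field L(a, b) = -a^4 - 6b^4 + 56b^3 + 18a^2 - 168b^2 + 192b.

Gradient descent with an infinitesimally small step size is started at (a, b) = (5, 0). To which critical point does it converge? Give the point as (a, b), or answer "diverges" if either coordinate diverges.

L is separable, so gradient descent decouples: a follows -∂L/∂a, b follows -∂L/∂b.
∂L/∂a = -4a(a - 3)(a + 3); at a=5 this is -320, so a increases.
∂L/∂b = -24(b - 4)(b - 2)(b - 1); at b=0 this is 192, so b decreases.
The a-coordinate has no critical point in that direction and runs off to infinity.

diverges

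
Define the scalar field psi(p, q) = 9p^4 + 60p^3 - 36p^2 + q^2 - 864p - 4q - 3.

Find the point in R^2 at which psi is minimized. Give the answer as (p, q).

psi(p,q) separates as A(p) + B(q) − 3, so its minimum is min A + min B − 3.
A'(p) = 36(p - 2)(p + 3)(p + 4) vanishes at p ∈ {-4, -3, 2}; B'(q) = 2q - 4 vanishes at q ∈ {2}.
Local minima of A (where A''>0): A(-4)=1344, A(2)=-1248. Local minima of B: B(2)=-4.
So the global minimum of psi is A(2) + B(2) − 3 = -1248 − 4 − 3 = -1255, attained at (2, 2).

(2, 2)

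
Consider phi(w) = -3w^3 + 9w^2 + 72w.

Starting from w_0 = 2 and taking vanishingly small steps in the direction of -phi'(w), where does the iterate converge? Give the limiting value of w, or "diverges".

-2

phi'(w) = -9(w - 4)(w + 2), so phi'(2) = 72.
Gradient descent moves in the -phi' direction, i.e. w is decreasing.
The nearest critical point in that direction is w = -2, where phi'' = 54 > 0 (a local minimum). The iterate converges there.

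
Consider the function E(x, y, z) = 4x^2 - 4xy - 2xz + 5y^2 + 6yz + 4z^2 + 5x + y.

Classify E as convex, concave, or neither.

E is quadratic, so its Hessian is the constant matrix H = [[8, -4, -2], [-4, 10, 6], [-2, 6, 8]].
Leading principal minors: 8, 64, 280.
All positive ⇒ H ≻ 0 ⇒ convex.

convex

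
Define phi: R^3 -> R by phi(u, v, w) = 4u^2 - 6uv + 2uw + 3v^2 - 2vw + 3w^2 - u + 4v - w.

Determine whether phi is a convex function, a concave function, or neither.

phi is quadratic, so its Hessian is the constant matrix H = [[8, -6, 2], [-6, 6, -2], [2, -2, 6]].
Leading principal minors: 8, 12, 64.
All positive ⇒ H ≻ 0 ⇒ convex.

convex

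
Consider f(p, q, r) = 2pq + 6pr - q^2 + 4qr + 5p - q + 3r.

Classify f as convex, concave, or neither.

f is quadratic, so its Hessian is the constant matrix H = [[0, 2, 6], [2, -2, 4], [6, 4, 0]].
Leading principal minors: 0, -4, 168.
Neither pattern holds ⇒ H is indefinite ⇒ neither convex nor concave.

neither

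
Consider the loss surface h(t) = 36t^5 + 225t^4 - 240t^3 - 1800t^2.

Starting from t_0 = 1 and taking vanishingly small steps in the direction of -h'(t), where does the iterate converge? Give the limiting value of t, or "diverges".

h'(t) = 180t(t - 2)(t + 2)(t + 5), so h'(1) = -3240.
Gradient descent moves in the -h' direction, i.e. t is increasing.
The nearest critical point in that direction is t = 2, where h'' = 10080 > 0 (a local minimum). The iterate converges there.

2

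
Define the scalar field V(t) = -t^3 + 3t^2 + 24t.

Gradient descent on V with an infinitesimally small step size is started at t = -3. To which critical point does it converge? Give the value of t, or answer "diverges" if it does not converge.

-2

V'(t) = -3(t - 4)(t + 2), so V'(-3) = -21.
Gradient descent moves in the -V' direction, i.e. t is increasing.
The nearest critical point in that direction is t = -2, where V'' = 18 > 0 (a local minimum). The iterate converges there.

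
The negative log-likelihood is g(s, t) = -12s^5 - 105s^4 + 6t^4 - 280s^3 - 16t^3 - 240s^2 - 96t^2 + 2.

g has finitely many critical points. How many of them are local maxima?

g separates as a function of s plus a function of t, so ∇g=0 decouples.
∂g/∂s = -60s(s + 1)(s + 2)(s + 4) = 0 at s ∈ {-4, -2, -1, 0}; ∂g/∂t = 24t(t - 4)(t + 2) = 0 at t ∈ {-2, 0, 4}.
The Hessian is diagonal: diag(g_ss, g_tt). Second derivatives: g_ss(-4)=1440, g_ss(-2)=-240, g_ss(-1)=180, g_ss(0)=-480; g_tt(-2)=288, g_tt(0)=-192, g_tt(4)=576.
Local maxima occur where both diagonal entries negative: (-2, 0), (0, 0). Count: 2.

2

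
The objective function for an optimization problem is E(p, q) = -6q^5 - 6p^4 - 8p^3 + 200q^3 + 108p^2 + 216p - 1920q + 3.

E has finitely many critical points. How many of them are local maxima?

E separates as a function of p plus a function of q, so ∇E=0 decouples.
∂E/∂p = -24(p - 3)(p + 1)(p + 3) = 0 at p ∈ {-3, -1, 3}; ∂E/∂q = -30(q - 4)(q - 2)(q + 2)(q + 4) = 0 at q ∈ {-4, -2, 2, 4}.
The Hessian is diagonal: diag(E_pp, E_qq). Second derivatives: E_pp(-3)=-288, E_pp(-1)=192, E_pp(3)=-576; E_qq(-4)=2880, E_qq(-2)=-1440, E_qq(2)=1440, E_qq(4)=-2880.
Local maxima occur where both diagonal entries negative: (-3, -2), (-3, 4), (3, -2), (3, 4). Count: 4.

4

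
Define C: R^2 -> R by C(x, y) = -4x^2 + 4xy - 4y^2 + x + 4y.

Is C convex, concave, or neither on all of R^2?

C is quadratic, so its Hessian is the constant matrix H = [[-8, 4], [4, -8]].
det(H) = 48, tr(H) = -16.
det(H) > 0 and tr(H) < 0, so H is negative definite everywhere: concave.

concave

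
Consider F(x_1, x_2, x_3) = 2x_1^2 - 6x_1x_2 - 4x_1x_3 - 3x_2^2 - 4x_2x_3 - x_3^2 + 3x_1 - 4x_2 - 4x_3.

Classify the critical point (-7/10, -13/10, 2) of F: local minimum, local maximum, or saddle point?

The Hessian is constant: H = [[4, -6, -4], [-6, -6, -4], [-4, -4, -2]].
Leading principal minors: Δ₁ = 4, Δ₂ = -60, Δ₃ = -40.
The minors fit neither the all-positive nor the alternating-sign pattern, so H is indefinite: a saddle point.

saddle point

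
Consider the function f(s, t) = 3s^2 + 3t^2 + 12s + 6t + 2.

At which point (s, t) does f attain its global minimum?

(-2, -1)

f(s,t) separates as P(s) + Q(t) + 2, so its minimum is min P + min Q + 2.
P'(s) = 6s + 12 vanishes at s ∈ {-2}; Q'(t) = 6(t + 1) vanishes at t ∈ {-1}.
Local minima of P (where P''>0): P(-2)=-12. Local minima of Q: Q(-1)=-3.
So the global minimum of f is P(-2) + Q(-1) + 2 = -12 − 3 + 2 = -13, attained at (-2, -1).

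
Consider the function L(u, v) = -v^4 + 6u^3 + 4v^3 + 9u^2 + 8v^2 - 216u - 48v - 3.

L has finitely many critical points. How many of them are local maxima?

L separates as a function of u plus a function of v, so ∇L=0 decouples.
∂L/∂u = 18(u - 3)(u + 4) = 0 at u ∈ {-4, 3}; ∂L/∂v = -4(v - 3)(v - 2)(v + 2) = 0 at v ∈ {-2, 2, 3}.
The Hessian is diagonal: diag(L_uu, L_vv). Second derivatives: L_uu(-4)=-126, L_uu(3)=126; L_vv(-2)=-80, L_vv(2)=16, L_vv(3)=-20.
Local maxima occur where both diagonal entries negative: (-4, -2), (-4, 3). Count: 2.

2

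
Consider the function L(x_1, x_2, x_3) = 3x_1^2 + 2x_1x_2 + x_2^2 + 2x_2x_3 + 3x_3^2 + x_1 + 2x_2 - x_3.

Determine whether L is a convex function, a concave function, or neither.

L is quadratic, so its Hessian is the constant matrix H = [[6, 2, 0], [2, 2, 2], [0, 2, 6]].
Leading principal minors: 6, 8, 24.
All positive ⇒ H ≻ 0 ⇒ convex.

convex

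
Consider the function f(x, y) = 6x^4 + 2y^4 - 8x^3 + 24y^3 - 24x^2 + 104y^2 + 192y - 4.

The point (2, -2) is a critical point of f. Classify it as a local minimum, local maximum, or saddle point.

The mixed partial ∂²f/∂x∂y is 0, so the Hessian at any point is diag(f_xx, f_yy) = diag(24(3x^2 - 2x - 2), 8(3y^2 + 18y + 26)).
At (2, -2): H = diag(144, 16).
Both eigenvalues are positive, so H is positive definite: a local minimum.

local minimum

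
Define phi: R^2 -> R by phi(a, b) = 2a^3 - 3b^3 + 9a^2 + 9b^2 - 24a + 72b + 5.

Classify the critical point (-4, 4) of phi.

The mixed partial ∂²phi/∂a∂b is 0, so the Hessian at any point is diag(phi_aa, phi_bb) = diag(6(2a + 3), 18(-b + 1)).
At (-4, 4): H = diag(-30, -54).
Both eigenvalues are negative, so H is negative definite: a local maximum.

local maximum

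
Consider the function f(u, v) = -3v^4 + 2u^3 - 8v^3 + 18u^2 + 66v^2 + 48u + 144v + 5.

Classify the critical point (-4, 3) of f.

The mixed partial ∂²f/∂u∂v is 0, so the Hessian at any point is diag(f_uu, f_vv) = diag(12(u + 3), 12(-3v^2 - 4v + 11)).
At (-4, 3): H = diag(-12, -336).
Both eigenvalues are negative, so H is negative definite: a local maximum.

local maximum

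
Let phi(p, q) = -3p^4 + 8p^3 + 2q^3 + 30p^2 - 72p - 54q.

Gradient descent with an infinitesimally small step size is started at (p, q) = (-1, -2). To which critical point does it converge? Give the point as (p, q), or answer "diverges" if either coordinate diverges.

(1, 3)

phi is separable, so gradient descent decouples: p follows -∂phi/∂p, q follows -∂phi/∂q.
∂phi/∂p = -12(p - 3)(p - 1)(p + 2); at p=-1 this is -96, so p increases.
∂phi/∂q = 6(q - 3)(q + 3); at q=-2 this is -30, so q increases.
p converges to its nearest critical value 1 (a local min of the p-part); q converges to 3. The iterate converges to (1, 3).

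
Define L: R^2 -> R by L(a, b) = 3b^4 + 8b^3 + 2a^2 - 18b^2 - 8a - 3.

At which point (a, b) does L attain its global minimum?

L(a,b) separates as P(a) + Q(b) − 3, so its minimum is min P + min Q − 3.
P'(a) = 4a - 8 vanishes at a ∈ {2}; Q'(b) = 12b(b - 1)(b + 3) vanishes at b ∈ {-3, 0, 1}.
Local minima of P (where P''>0): P(2)=-8. Local minima of Q: Q(-3)=-135, Q(1)=-7.
So the global minimum of L is P(2) + Q(-3) − 3 = -8 − 135 − 3 = -146, attained at (2, -3).

(2, -3)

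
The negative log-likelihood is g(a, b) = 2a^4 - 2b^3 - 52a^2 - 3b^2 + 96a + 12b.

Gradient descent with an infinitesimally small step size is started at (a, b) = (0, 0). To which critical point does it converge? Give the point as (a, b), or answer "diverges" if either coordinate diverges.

(-4, -2)

g is separable, so gradient descent decouples: a follows -∂g/∂a, b follows -∂g/∂b.
∂g/∂a = 8(a - 3)(a - 1)(a + 4); at a=0 this is 96, so a decreases.
∂g/∂b = -6(b - 1)(b + 2); at b=0 this is 12, so b decreases.
a converges to its nearest critical value -4 (a local min of the a-part); b converges to -2. The iterate converges to (-4, -2).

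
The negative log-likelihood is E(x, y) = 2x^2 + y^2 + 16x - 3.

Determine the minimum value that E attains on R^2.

-35

E(x,y) separates as P(x) + Q(y) − 3, so its minimum is min P + min Q − 3.
P'(x) = 4x + 16 vanishes at x ∈ {-4}; Q'(y) = 2y vanishes at y ∈ {0}.
Local minima of P (where P''>0): P(-4)=-32. Local minima of Q: Q(0)=0.
So the global minimum of E is P(-4) + Q(0) − 3 = -32 + 0 − 3 = -35, attained at (-4, 0).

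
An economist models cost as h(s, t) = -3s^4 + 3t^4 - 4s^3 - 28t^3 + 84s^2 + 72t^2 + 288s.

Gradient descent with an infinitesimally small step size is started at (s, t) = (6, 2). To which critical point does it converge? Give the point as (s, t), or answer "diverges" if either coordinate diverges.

diverges

h is separable, so gradient descent decouples: s follows -∂h/∂s, t follows -∂h/∂t.
∂h/∂s = -12(s - 4)(s + 2)(s + 3); at s=6 this is -1728, so s increases.
∂h/∂t = 12t(t - 4)(t - 3); at t=2 this is 48, so t decreases.
The s-coordinate has no critical point in that direction and runs off to infinity.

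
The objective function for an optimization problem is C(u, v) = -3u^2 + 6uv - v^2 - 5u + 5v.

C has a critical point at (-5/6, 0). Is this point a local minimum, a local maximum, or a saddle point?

saddle point

The Hessian of C is constant: H = [[-6, 6], [6, -2]].
det(H) = (-6)·(-2) − 6² = -24.
Since det(H) < 0, H is indefinite and the critical point is a saddle point.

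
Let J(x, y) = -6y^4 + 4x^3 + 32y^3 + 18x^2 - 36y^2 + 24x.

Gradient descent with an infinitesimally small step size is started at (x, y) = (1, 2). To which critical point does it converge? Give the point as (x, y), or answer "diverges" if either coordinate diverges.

J is separable, so gradient descent decouples: x follows -∂J/∂x, y follows -∂J/∂y.
∂J/∂x = 12(x + 1)(x + 2); at x=1 this is 72, so x decreases.
∂J/∂y = -24y(y - 3)(y - 1); at y=2 this is 48, so y decreases.
x converges to its nearest critical value -1 (a local min of the x-part); y converges to 1. The iterate converges to (-1, 1).

(-1, 1)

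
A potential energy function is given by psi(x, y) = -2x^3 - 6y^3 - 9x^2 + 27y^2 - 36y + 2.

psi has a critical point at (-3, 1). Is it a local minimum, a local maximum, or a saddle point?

The mixed partial ∂²psi/∂x∂y is 0, so the Hessian at any point is diag(psi_xx, psi_yy) = diag(-6(2x + 3), 18(-2y + 3)).
At (-3, 1): H = diag(18, 18).
Both eigenvalues are positive, so H is positive definite: a local minimum.

local minimum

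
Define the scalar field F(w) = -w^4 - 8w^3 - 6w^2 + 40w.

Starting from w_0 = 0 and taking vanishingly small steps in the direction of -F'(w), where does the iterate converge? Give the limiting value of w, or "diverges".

F'(w) = -4(w - 1)(w + 2)(w + 5), so F'(0) = 40.
Gradient descent moves in the -F' direction, i.e. w is decreasing.
The nearest critical point in that direction is w = -2, where F'' = 36 > 0 (a local minimum). The iterate converges there.

-2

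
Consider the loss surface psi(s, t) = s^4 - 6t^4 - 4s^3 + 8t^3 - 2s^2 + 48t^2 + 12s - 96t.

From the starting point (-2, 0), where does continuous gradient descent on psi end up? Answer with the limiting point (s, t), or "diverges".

psi is separable, so gradient descent decouples: s follows -∂psi/∂s, t follows -∂psi/∂t.
∂psi/∂s = 4(s - 3)(s - 1)(s + 1); at s=-2 this is -60, so s increases.
∂psi/∂t = -24(t - 2)(t - 1)(t + 2); at t=0 this is -96, so t increases.
s converges to its nearest critical value -1 (a local min of the s-part); t converges to 1. The iterate converges to (-1, 1).

(-1, 1)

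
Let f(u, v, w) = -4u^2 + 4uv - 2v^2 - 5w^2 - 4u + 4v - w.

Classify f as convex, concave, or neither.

f is quadratic, so its Hessian is the constant matrix H = [[-8, 4, 0], [4, -4, 0], [0, 0, -10]].
Leading principal minors: -8, 16, -160.
Signs alternate −, +, − ⇒ H ≺ 0 ⇒ concave.

concave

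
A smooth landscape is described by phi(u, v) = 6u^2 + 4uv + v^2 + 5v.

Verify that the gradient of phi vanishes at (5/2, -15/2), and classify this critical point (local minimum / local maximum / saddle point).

local minimum

∇phi = (12u + 4v, 4u + 2v + 5); substituting (5/2, -15/2) gives ∇phi = (0, 0), so (5/2, -15/2) is indeed a critical point.
The Hessian of phi is constant: H = [[12, 4], [4, 2]].
det(H) = 12·2 − 4² = 8.
det(H) > 0 and tr(H) = 14 > 0, so H is positive definite and the point is a local minimum.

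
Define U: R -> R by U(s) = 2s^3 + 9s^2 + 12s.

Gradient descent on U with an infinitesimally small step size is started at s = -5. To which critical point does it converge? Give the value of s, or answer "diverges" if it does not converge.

U'(s) = 6(s + 1)(s + 2), so U'(-5) = 72.
Gradient descent moves in the -U' direction, i.e. s is decreasing.
There is no critical point below s=-5, and U' keeps the same sign, so the iterate runs off to −∞.

diverges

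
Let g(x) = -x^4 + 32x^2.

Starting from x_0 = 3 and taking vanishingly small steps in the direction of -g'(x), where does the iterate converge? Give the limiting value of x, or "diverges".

g'(x) = -4x(x - 4)(x + 4), so g'(3) = 84.
Gradient descent moves in the -g' direction, i.e. x is decreasing.
The nearest critical point in that direction is x = 0, where g'' = 64 > 0 (a local minimum). The iterate converges there.

0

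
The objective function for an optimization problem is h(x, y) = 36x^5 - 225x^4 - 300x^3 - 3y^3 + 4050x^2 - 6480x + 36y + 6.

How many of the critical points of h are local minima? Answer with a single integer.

h separates as a function of x plus a function of y, so ∇h=0 decouples.
∂h/∂x = 180(x - 4)(x - 3)(x - 1)(x + 3) = 0 at x ∈ {-3, 1, 3, 4}; ∂h/∂y = -9(y - 2)(y + 2) = 0 at y ∈ {-2, 2}.
The Hessian is diagonal: diag(h_xx, h_yy). Second derivatives: h_xx(-3)=-30240, h_xx(1)=4320, h_xx(3)=-2160, h_xx(4)=3780; h_yy(-2)=36, h_yy(2)=-36.
Local minima occur where both diagonal entries positive: (1, -2), (4, -2). Count: 2.

2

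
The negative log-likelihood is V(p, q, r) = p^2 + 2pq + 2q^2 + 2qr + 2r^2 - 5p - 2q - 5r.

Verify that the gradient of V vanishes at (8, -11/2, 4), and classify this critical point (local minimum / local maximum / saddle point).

∇V = (2p + 2q - 5, 2p + 4q + 2r - 2, 2q + 4r - 5); substituting (8, -11/2, 4) gives ∇V = (0, 0, 0), so (8, -11/2, 4) is indeed a critical point.
The Hessian is constant: H = [[2, 2, 0], [2, 4, 2], [0, 2, 4]].
Leading principal minors: Δ₁ = 2, Δ₂ = 4, Δ₃ = 8.
All leading minors are positive, so H is positive definite: a local minimum.

local minimum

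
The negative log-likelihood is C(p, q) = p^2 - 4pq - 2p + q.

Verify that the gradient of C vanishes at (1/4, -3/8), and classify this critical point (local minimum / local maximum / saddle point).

∇C = (2p - 4q - 2, -4p + 1); substituting (1/4, -3/8) gives ∇C = (0, 0), so (1/4, -3/8) is indeed a critical point.
The Hessian of C is constant: H = [[2, -4], [-4, 0]].
det(H) = 2·0 − (-4)² = -16.
Since det(H) < 0, H is indefinite and the critical point is a saddle point.

saddle point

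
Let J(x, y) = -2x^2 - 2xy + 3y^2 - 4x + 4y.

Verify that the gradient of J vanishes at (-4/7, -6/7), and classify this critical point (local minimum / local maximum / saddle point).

saddle point

∇J = (-4x - 2y - 4, -2x + 6y + 4); substituting (-4/7, -6/7) gives ∇J = (0, 0), so (-4/7, -6/7) is indeed a critical point.
The Hessian of J is constant: H = [[-4, -2], [-2, 6]].
det(H) = (-4)·6 − (-2)² = -28.
Since det(H) < 0, H is indefinite and the critical point is a saddle point.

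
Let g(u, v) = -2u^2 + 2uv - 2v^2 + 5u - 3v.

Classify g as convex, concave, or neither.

g is quadratic, so its Hessian is the constant matrix H = [[-4, 2], [2, -4]].
det(H) = 12, tr(H) = -8.
det(H) > 0 and tr(H) < 0, so H is negative definite everywhere: concave.

concave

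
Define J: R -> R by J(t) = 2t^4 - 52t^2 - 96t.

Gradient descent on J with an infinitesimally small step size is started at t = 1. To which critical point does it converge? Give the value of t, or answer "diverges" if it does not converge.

J'(t) = 8(t - 4)(t + 1)(t + 3), so J'(1) = -192.
Gradient descent moves in the -J' direction, i.e. t is increasing.
The nearest critical point in that direction is t = 4, where J'' = 280 > 0 (a local minimum). The iterate converges there.

4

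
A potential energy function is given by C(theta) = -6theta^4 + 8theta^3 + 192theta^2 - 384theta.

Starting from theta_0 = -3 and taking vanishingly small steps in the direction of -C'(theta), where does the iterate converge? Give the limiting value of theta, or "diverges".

C'(theta) = -24(theta - 4)(theta - 1)(theta + 4), so C'(-3) = -672.
Gradient descent moves in the -C' direction, i.e. theta is increasing.
The nearest critical point in that direction is theta = 1, where C'' = 360 > 0 (a local minimum). The iterate converges there.

1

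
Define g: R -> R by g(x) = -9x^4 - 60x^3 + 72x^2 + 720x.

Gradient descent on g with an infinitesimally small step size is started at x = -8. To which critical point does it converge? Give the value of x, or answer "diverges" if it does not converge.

g'(x) = -36(x - 2)(x + 2)(x + 5), so g'(-8) = 6480.
Gradient descent moves in the -g' direction, i.e. x is decreasing.
There is no critical point below x=-8, and g' keeps the same sign, so the iterate runs off to −∞.

diverges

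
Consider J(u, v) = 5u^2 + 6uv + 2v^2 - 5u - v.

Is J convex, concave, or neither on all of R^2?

J is quadratic, so its Hessian is the constant matrix H = [[10, 6], [6, 4]].
det(H) = 4, tr(H) = 14.
det(H) > 0 and tr(H) > 0, so H is positive definite everywhere: convex.

convex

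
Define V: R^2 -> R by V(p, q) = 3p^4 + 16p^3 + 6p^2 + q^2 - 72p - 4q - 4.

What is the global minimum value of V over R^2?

-55

V(p,q) separates as A(p) + B(q) − 4, so its minimum is min A + min B − 4.
A'(p) = 12(p - 1)(p + 2)(p + 3) vanishes at p ∈ {-3, -2, 1}; B'(q) = 2q - 4 vanishes at q ∈ {2}.
Local minima of A (where A''>0): A(-3)=81, A(1)=-47. Local minima of B: B(2)=-4.
So the global minimum of V is A(1) + B(2) − 4 = -47 − 4 − 4 = -55, attained at (1, 2).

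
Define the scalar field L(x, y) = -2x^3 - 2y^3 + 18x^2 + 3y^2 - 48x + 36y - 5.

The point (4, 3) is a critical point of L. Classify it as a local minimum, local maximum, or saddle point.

The mixed partial ∂²L/∂x∂y is 0, so the Hessian at any point is diag(L_xx, L_yy) = diag(12(-x + 3), 6(-2y + 1)).
At (4, 3): H = diag(-12, -30).
Both eigenvalues are negative, so H is negative definite: a local maximum.

local maximum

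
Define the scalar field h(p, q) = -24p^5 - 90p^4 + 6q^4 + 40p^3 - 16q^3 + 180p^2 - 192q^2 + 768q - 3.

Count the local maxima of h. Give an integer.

2

h separates as a function of p plus a function of q, so ∇h=0 decouples.
∂h/∂p = -120p(p - 1)(p + 1)(p + 3) = 0 at p ∈ {-3, -1, 0, 1}; ∂h/∂q = 24(q - 4)(q - 2)(q + 4) = 0 at q ∈ {-4, 2, 4}.
The Hessian is diagonal: diag(h_pp, h_qq). Second derivatives: h_pp(-3)=2880, h_pp(-1)=-480, h_pp(0)=360, h_pp(1)=-960; h_qq(-4)=1152, h_qq(2)=-288, h_qq(4)=384.
Local maxima occur where both diagonal entries negative: (-1, 2), (1, 2). Count: 2.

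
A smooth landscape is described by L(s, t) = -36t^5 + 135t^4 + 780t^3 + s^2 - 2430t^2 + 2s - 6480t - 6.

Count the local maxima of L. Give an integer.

L separates as a function of s plus a function of t, so ∇L=0 decouples.
∂L/∂s = 2(s + 1) = 0 at s ∈ {-1}; ∂L/∂t = -180(t - 4)(t - 3)(t + 1)(t + 3) = 0 at t ∈ {-3, -1, 3, 4}.
The Hessian is diagonal: diag(L_ss, L_tt). Second derivatives: L_ss(-1)=2; L_tt(-3)=15120, L_tt(-1)=-7200, L_tt(3)=4320, L_tt(4)=-6300.
Local maxima occur where both diagonal entries negative: none. Count: 0.

0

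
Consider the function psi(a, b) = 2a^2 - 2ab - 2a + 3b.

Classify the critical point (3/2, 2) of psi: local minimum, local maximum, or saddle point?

The Hessian of psi is constant: H = [[4, -2], [-2, 0]].
det(H) = 4·0 − (-2)² = -4.
Since det(H) < 0, H is indefinite and the critical point is a saddle point.

saddle point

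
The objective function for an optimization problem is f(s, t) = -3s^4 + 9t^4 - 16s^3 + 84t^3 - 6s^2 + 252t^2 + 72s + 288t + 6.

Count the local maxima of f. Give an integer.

f separates as a function of s plus a function of t, so ∇f=0 decouples.
∂f/∂s = -12(s - 1)(s + 2)(s + 3) = 0 at s ∈ {-3, -2, 1}; ∂f/∂t = 36(t + 1)(t + 2)(t + 4) = 0 at t ∈ {-4, -2, -1}.
The Hessian is diagonal: diag(f_ss, f_tt). Second derivatives: f_ss(-3)=-48, f_ss(-2)=36, f_ss(1)=-144; f_tt(-4)=216, f_tt(-2)=-72, f_tt(-1)=108.
Local maxima occur where both diagonal entries negative: (-3, -2), (1, -2). Count: 2.

2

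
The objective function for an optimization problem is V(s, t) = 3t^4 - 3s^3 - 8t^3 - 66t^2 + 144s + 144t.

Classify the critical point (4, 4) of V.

saddle point

The mixed partial ∂²V/∂s∂t is 0, so the Hessian at any point is diag(V_ss, V_tt) = diag(-18s, 12(3t^2 - 4t - 11)).
At (4, 4): H = diag(-72, 252).
The eigenvalues have opposite signs, so H is indefinite: a saddle point.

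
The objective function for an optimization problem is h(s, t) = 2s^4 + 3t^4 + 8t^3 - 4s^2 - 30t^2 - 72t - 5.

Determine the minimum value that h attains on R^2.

-159

h(s,t) separates as P(s) + Q(t) − 5, so its minimum is min P + min Q − 5.
P'(s) = 8s(s - 1)(s + 1) vanishes at s ∈ {-1, 0, 1}; Q'(t) = 12(t - 2)(t + 1)(t + 3) vanishes at t ∈ {-3, -1, 2}.
Local minima of P (where P''>0): P(-1)=-2, P(1)=-2. Local minima of Q: Q(-3)=-27, Q(2)=-152.
So the global minimum of h is P(-1) + Q(2) − 5 = -2 − 152 − 5 = -159, attained at (-1, 2).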